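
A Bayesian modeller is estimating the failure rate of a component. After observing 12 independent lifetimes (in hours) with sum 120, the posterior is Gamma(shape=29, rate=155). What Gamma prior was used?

Gamma(shape=17, rate=35)

For an exponential likelihood with a Gamma(α, β) prior on the rate, n observations with total T give posterior Gamma(α+n, β+T).
So α = 29 − 12 = 17 and β = 155 − 120 = 35.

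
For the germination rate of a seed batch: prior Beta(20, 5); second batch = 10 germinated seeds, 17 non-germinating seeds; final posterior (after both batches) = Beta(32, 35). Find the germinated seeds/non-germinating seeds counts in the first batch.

2 germinated seeds and 13 non-germinating seeds

Sequential conjugate updates are equivalent to a single update on the pooled data, so total successes = posterior α − prior α and total failures = posterior β − prior β.
Total across both batches: 32−20=12 germinated seeds, 35−5=30 non-germinating seeds.
Subtract the second batch: 12−10=2 germinated seeds and 30−17=13 non-germinating seeds.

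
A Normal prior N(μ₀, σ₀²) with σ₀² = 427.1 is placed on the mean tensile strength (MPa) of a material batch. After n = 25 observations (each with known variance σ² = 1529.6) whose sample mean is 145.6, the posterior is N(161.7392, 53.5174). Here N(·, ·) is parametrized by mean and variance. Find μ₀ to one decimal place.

With known observation variance, the Normal–Normal posterior has precision τ_n = τ₀ + n/σ² and mean μ_n = (τ₀μ₀ + (n/σ²)x̄)/τ_n.
Here τ₀ = 1/427.1 = 0.002341 and τ_data = 25/1529.6 = 0.016344, so τ_n = 0.018685.
Rearranging for μ₀: μ₀ = (μ_n·τ_n − τ_data·x̄)/τ₀ = (161.7392·0.018685 − 0.016344·145.6) / 0.002341 = 0.642411/0.002341 ≈ 274.4.

μ₀ = 274.4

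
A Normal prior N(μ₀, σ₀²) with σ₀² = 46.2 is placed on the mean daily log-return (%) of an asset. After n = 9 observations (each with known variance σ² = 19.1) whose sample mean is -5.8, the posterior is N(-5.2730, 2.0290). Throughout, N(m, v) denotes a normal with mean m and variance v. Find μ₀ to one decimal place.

The posterior mean is a precision-weighted average: μ_n = (τ₀μ₀ + τ_data·x̄)/(τ₀+τ_data), with τ₀=1/σ₀² and τ_data=n/σ².
Here τ₀ = 1/46.2 = 0.021645 and τ_data = 9/19.1 = 0.471204, so τ_n = 0.492849.
Rearranging for μ₀: μ₀ = (μ_n·τ_n − τ_data·x̄)/τ₀ = (-5.2730·0.492849 − 0.471204·-5.8) / 0.021645 = 0.134190/0.021645 ≈ 6.2.

μ₀ = 6.2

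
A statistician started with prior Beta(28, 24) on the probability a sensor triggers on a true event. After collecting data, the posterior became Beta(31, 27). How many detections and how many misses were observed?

3 detections and 3 misses

A Beta(α, β) prior with s successes and f failures in binomial data gives a Beta(α+s, β+f) posterior.
Match parameters: s=31−28=3, f=27−24=3.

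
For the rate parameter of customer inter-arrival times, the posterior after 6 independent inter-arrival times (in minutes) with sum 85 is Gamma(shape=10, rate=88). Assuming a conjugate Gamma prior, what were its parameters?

Gamma(shape=4, rate=3)

For an exponential likelihood with a Gamma(α, β) prior on the rate, n observations with total T give posterior Gamma(α+n, β+T).
So α = 10 − 6 = 4 and β = 88 − 85 = 3.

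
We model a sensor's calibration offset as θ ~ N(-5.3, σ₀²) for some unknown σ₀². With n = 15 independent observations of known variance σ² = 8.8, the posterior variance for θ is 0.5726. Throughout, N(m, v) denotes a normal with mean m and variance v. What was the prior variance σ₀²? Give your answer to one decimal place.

For the Normal–Normal model with known σ², precisions add: τ_n = τ₀ + n/σ².
So 1/σ₀² = 1/0.5726 − 15/8.8 = 1.746420 − 1.704545 = 0.041875.
Hence σ₀² = 1/0.041875 ≈ 23.9.

σ₀² = 23.9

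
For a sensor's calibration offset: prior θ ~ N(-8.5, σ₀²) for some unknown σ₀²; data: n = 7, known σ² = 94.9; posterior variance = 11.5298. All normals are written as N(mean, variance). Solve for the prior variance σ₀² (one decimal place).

Posterior precision equals prior precision plus data precision: 1/σ_n² = 1/σ₀² + n/σ².
So 1/σ₀² = 1/11.5298 − 7/94.9 = 0.086732 − 0.073762 = 0.012970.
Hence σ₀² = 1/0.012970 ≈ 77.1.

σ₀² = 77.1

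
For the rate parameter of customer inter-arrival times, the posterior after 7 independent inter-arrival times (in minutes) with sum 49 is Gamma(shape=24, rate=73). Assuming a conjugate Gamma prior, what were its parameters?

Gamma(shape=17, rate=24)

Gamma–exponential conjugacy: posterior shape = α + n, posterior rate = β + Σtᵢ.
So α = 24 − 7 = 17 and β = 73 − 49 = 24.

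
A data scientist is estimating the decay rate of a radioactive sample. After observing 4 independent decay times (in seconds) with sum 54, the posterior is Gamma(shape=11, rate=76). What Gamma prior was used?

Gamma–exponential conjugacy: posterior shape = α + n, posterior rate = β + Σtᵢ.
So α = 11 − 4 = 7 and β = 76 − 54 = 22.

Gamma(shape=7, rate=22)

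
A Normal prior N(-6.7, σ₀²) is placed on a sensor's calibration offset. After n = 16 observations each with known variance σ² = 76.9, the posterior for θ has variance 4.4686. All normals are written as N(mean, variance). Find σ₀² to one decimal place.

For the Normal–Normal model with known σ², precisions add: τ_n = τ₀ + n/σ².
So 1/σ₀² = 1/4.4686 − 16/76.9 = 0.223784 − 0.208062 = 0.015722.
Hence σ₀² = 1/0.015722 ≈ 63.6.

σ₀² = 63.6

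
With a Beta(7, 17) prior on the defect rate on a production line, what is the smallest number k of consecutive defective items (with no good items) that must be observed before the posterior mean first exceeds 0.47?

After k defective items and 0 good items the posterior is Beta(7+k, 17), with mean (7+k)/(7+17+k).
Set (7+k)/(24+k) > 0.47 and solve: k > (0.47·24 − 7)/(1 − 0.47) = 8.075.
The smallest integer exceeding 8.075 is 9, and checking k=9: (16)/(33) = 0.4848 > 0.47.

k = 9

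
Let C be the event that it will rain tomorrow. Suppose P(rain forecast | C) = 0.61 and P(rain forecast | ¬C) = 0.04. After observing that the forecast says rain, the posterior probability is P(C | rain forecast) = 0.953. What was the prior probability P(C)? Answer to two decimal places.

P(C) = 0.57

Bayes' rule in odds form gives O(C|E) = O(C)·[P(E|C)/P(E|¬C)], hence O(C) = O(C|E)/LR.
Posterior odds = 0.953/(1−0.953) = 20.2766. LR = 0.61/0.04 = 15.2500.
Prior odds = 20.2766/15.2500 = 1.3296, so P(C) = 1.3296/(1+1.3296) ≈ 0.57.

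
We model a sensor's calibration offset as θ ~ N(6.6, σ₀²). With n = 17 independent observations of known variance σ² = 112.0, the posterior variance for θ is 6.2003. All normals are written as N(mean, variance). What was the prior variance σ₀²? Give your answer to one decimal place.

σ₀² = 105.3

For the Normal–Normal model with known σ², precisions add: τ_n = τ₀ + n/σ².
So 1/σ₀² = 1/6.2003 − 17/112.0 = 0.161283 − 0.151786 = 0.009497.
Hence σ₀² = 1/0.009497 ≈ 105.3.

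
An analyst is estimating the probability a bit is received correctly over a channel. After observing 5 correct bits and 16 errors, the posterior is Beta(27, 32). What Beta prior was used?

Beta(22, 16)

Under Beta–binomial conjugacy the posterior parameters are (a+s, b+f).
Subtract the data counts: 27−5=22, 32−16=16.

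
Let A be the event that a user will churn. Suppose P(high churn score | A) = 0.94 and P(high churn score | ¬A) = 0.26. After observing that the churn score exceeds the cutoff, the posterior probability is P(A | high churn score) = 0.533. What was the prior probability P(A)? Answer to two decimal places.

P(A) = 0.24

Bayes' rule in odds form gives O(A|E) = O(A)·[P(E|A)/P(E|¬A)], hence O(A) = O(A|E)/LR.
Posterior odds = 0.533/(1−0.533) = 1.1413. LR = 0.94/0.26 = 3.6154.
Prior odds = 1.1413/3.6154 = 0.3157, so P(A) = 0.3157/(1+0.3157) ≈ 0.24.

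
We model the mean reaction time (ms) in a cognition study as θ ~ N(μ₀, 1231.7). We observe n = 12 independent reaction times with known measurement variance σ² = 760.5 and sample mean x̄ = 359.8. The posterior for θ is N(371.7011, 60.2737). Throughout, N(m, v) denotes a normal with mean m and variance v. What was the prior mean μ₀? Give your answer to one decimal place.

μ₀ = 603.0

With known observation variance, the Normal–Normal posterior has precision τ_n = τ₀ + n/σ² and mean μ_n = (τ₀μ₀ + (n/σ²)x̄)/τ_n.
Here τ₀ = 1/1231.7 = 0.000812 and τ_data = 12/760.5 = 0.015779, so τ_n = 0.016591.
Rearranging for μ₀: μ₀ = (μ_n·τ_n − τ_data·x̄)/τ₀ = (371.7011·0.016591 − 0.015779·359.8) / 0.000812 = 0.489609/0.000812 ≈ 603.0.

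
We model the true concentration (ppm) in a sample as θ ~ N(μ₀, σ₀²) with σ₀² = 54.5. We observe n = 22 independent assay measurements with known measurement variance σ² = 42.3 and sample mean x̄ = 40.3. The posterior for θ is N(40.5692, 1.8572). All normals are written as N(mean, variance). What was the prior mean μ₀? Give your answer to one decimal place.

μ₀ = 48.2

The posterior mean is a precision-weighted average: μ_n = (τ₀μ₀ + τ_data·x̄)/(τ₀+τ_data), with τ₀=1/σ₀² and τ_data=n/σ².
Here τ₀ = 1/54.5 = 0.018349 and τ_data = 22/42.3 = 0.520095, so τ_n = 0.538444.
Rearranging for μ₀: μ₀ = (μ_n·τ_n − τ_data·x̄)/τ₀ = (40.5692·0.538444 − 0.520095·40.3) / 0.018349 = 0.884414/0.018349 ≈ 48.2.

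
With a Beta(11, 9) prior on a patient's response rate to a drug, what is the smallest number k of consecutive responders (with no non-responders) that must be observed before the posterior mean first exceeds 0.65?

k = 6

After k responders and 0 non-responders the posterior is Beta(11+k, 9), with mean (11+k)/(11+9+k).
Set (11+k)/(20+k) > 0.65 and solve: k > (0.65·20 − 11)/(1 − 0.65) = 5.714.
The smallest integer exceeding 5.714 is 6, and checking k=6: (17)/(26) = 0.6538 > 0.65.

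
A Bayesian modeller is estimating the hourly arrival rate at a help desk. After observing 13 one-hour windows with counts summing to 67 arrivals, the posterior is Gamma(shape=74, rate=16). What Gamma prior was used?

A Gamma(α, β) prior (rate parametrization) on a Poisson rate with n observations summing to S gives posterior Gamma(α+S, β+n).
So α = 74 − 67 = 7 and β = 16 − 13 = 3.

Gamma(shape=7, rate=3)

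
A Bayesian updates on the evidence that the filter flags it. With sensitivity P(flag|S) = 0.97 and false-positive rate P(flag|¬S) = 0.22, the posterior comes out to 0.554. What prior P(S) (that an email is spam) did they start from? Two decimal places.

Bayes' rule in odds form gives O(S|E) = O(S)·[P(E|S)/P(E|¬S)], hence O(S) = O(S|E)/LR.
Posterior odds = 0.554/(1−0.554) = 1.2422. LR = 0.97/0.22 = 4.4091.
Prior odds = 1.2422/4.4091 = 0.2817, so P(S) = 0.2817/(1+0.2817) ≈ 0.22.

P(S) = 0.22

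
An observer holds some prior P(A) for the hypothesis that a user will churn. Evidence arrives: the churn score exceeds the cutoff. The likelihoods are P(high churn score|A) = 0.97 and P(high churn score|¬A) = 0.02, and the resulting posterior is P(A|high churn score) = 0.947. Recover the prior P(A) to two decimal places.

In odds form, posterior odds = prior odds × likelihood ratio, so prior odds = posterior odds ÷ LR.
Posterior odds = 0.947/(1−0.947) = 17.8679. LR = 0.97/0.02 = 48.5000.
Prior odds = 17.8679/48.5000 = 0.3684, so P(A) = 0.3684/(1+0.3684) ≈ 0.27.

P(A) = 0.27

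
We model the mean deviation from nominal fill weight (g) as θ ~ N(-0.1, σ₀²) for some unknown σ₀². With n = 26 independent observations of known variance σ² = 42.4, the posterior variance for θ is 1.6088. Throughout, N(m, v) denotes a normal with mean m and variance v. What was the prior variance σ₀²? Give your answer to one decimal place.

σ₀² = 119.4

For the Normal–Normal model with known σ², precisions add: τ_n = τ₀ + n/σ².
So 1/σ₀² = 1/1.6088 − 26/42.4 = 0.621581 − 0.613208 = 0.008373.
Hence σ₀² = 1/0.008373 ≈ 119.4.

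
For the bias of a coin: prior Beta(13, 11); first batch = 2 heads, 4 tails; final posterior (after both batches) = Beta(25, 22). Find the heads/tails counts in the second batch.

Sequential conjugate updates are equivalent to a single update on the pooled data, so total successes = posterior α − prior α and total failures = posterior β − prior β.
Total across both batches: 25−13=12 heads, 22−11=11 tails.
Subtract the first batch: 12−2=10 heads and 11−4=7 tails.

10 heads and 7 tails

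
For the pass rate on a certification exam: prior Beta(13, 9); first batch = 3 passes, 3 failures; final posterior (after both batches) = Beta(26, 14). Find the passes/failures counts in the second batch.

Because Beta–binomial updating is additive in the counts, the combined data contributed (α_post−α_prior, β_post−β_prior) successes and failures.
Total across both batches: 26−13=13 passes, 14−9=5 failures.
Subtract the first batch: 13−3=10 passes and 5−3=2 failures.

10 passes and 2 failures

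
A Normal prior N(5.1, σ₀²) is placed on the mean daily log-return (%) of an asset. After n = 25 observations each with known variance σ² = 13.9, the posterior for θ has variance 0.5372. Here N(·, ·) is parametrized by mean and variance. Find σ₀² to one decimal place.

σ₀² = 15.9

For the Normal–Normal model with known σ², precisions add: τ_n = τ₀ + n/σ².
So 1/σ₀² = 1/0.5372 − 25/13.9 = 1.861504 − 1.798561 = 0.062943.
Hence σ₀² = 1/0.062943 ≈ 15.9.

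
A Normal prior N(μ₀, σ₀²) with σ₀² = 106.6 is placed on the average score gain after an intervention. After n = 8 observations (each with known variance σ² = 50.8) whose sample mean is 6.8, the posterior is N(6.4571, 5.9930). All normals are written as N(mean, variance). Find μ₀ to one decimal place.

μ₀ = 0.7

The posterior mean is a precision-weighted average: μ_n = (τ₀μ₀ + τ_data·x̄)/(τ₀+τ_data), with τ₀=1/σ₀² and τ_data=n/σ².
Here τ₀ = 1/106.6 = 0.009381 and τ_data = 8/50.8 = 0.157480, so τ_n = 0.166861.
Rearranging for μ₀: μ₀ = (μ_n·τ_n − τ_data·x̄)/τ₀ = (6.4571·0.166861 − 0.157480·6.8) / 0.009381 = 0.006574/0.009381 ≈ 0.7.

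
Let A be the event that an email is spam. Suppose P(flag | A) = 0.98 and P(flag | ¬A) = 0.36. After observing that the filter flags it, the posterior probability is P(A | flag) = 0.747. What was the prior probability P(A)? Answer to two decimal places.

In odds form, posterior odds = prior odds × likelihood ratio, so prior odds = posterior odds ÷ LR.
Posterior odds = 0.747/(1−0.747) = 2.9526. LR = 0.98/0.36 = 2.7222.
Prior odds = 2.9526/2.7222 = 1.0846, so P(A) = 1.0846/(1+1.0846) ≈ 0.52.

P(A) = 0.52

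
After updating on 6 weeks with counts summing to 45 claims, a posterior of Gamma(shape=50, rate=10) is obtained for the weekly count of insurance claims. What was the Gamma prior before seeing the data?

Gamma–Poisson conjugacy: posterior shape = α + Σxᵢ, posterior rate = β + n.
So α = 50 − 45 = 5 and β = 10 − 6 = 4.

Gamma(shape=5, rate=4)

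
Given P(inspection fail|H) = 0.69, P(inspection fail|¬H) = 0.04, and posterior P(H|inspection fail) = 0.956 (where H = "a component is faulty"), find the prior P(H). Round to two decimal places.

In odds form, posterior odds = prior odds × likelihood ratio, so prior odds = posterior odds ÷ LR.
Posterior odds = 0.956/(1−0.956) = 21.7273. LR = 0.69/0.04 = 17.2500.
Prior odds = 21.7273/17.2500 = 1.2596, so P(H) = 1.2596/(1+1.2596) ≈ 0.56.

P(H) = 0.56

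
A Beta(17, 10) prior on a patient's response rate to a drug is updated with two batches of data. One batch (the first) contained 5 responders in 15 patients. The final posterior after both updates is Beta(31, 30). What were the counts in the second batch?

Because Beta–binomial updating is additive in the counts, the combined data contributed (α_post−α_prior, β_post−β_prior) successes and failures.
Total across both batches: 31−17=14 responders, 30−10=20 non-responders.
Subtract the first batch: 14−5=9 responders and 20−10=10 non-responders.

9 responders and 10 non-responders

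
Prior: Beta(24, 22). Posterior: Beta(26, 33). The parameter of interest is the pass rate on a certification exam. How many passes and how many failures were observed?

Beta is conjugate to the binomial likelihood: posterior = Beta(a+s, b+f).
So s = 26 − 24 = 2 and f = 33 − 22 = 11.

2 passes and 11 failures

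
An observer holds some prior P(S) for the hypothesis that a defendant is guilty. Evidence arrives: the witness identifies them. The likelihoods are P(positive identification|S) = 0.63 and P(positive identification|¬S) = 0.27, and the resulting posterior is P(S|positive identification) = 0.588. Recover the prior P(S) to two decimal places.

Bayes' rule in odds form gives O(S|E) = O(S)·[P(E|S)/P(E|¬S)], hence O(S) = O(S|E)/LR.
Posterior odds = 0.588/(1−0.588) = 1.4272. LR = 0.63/0.27 = 2.3333.
Prior odds = 1.4272/2.3333 = 0.6117, so P(S) = 0.6117/(1+0.6117) ≈ 0.38.

P(S) = 0.38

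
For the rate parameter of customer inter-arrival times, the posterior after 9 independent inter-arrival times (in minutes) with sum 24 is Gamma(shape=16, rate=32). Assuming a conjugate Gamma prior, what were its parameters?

For an exponential likelihood with a Gamma(α, β) prior on the rate, n observations with total T give posterior Gamma(α+n, β+T).
So α = 16 − 9 = 7 and β = 32 − 24 = 8.

Gamma(shape=7, rate=8)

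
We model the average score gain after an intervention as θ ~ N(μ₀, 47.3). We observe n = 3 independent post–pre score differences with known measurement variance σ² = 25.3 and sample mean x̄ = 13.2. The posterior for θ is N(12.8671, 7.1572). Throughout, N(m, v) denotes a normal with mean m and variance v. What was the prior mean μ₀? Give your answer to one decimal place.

With known observation variance, the Normal–Normal posterior has precision τ_n = τ₀ + n/σ² and mean μ_n = (τ₀μ₀ + (n/σ²)x̄)/τ_n.
Here τ₀ = 1/47.3 = 0.021142 and τ_data = 3/25.3 = 0.118577, so τ_n = 0.139719.
Rearranging for μ₀: μ₀ = (μ_n·τ_n − τ_data·x̄)/τ₀ = (12.8671·0.139719 − 0.118577·13.2) / 0.021142 = 0.232562/0.021142 ≈ 11.0.

μ₀ = 11.0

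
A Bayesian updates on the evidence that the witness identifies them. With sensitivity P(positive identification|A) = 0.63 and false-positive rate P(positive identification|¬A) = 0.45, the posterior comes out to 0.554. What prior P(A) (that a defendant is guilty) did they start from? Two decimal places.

In odds form, posterior odds = prior odds × likelihood ratio, so prior odds = posterior odds ÷ LR.
Posterior odds = 0.554/(1−0.554) = 1.2422. LR = 0.63/0.45 = 1.4000.
Prior odds = 1.2422/1.4000 = 0.8873, so P(A) = 0.8873/(1+0.8873) ≈ 0.47.

P(A) = 0.47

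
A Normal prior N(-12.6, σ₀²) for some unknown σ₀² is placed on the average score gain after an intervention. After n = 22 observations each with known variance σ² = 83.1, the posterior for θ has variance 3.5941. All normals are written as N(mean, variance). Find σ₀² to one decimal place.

σ₀² = 74.1

Posterior precision equals prior precision plus data precision: 1/σ_n² = 1/σ₀² + n/σ².
So 1/σ₀² = 1/3.5941 − 22/83.1 = 0.278234 − 0.264741 = 0.013493.
Hence σ₀² = 1/0.013493 ≈ 74.1.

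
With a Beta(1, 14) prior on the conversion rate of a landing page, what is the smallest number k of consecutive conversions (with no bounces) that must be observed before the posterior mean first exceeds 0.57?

After k conversions and 0 bounces the posterior is Beta(1+k, 14), with mean (1+k)/(1+14+k).
Set (1+k)/(15+k) > 0.57 and solve: k > (0.57·15 − 1)/(1 − 0.57) = 17.558.
The smallest integer exceeding 17.558 is 18.

k = 18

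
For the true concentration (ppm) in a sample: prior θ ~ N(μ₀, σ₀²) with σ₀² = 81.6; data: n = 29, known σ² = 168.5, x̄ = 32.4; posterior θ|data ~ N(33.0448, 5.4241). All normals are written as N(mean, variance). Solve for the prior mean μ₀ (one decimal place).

With known observation variance, the Normal–Normal posterior has precision τ_n = τ₀ + n/σ² and mean μ_n = (τ₀μ₀ + (n/σ²)x̄)/τ_n.
Here τ₀ = 1/81.6 = 0.012255 and τ_data = 29/168.5 = 0.172107, so τ_n = 0.184362.
Rearranging for μ₀: μ₀ = (μ_n·τ_n − τ_data·x̄)/τ₀ = (33.0448·0.184362 − 0.172107·32.4) / 0.012255 = 0.515939/0.012255 ≈ 42.1.

μ₀ = 42.1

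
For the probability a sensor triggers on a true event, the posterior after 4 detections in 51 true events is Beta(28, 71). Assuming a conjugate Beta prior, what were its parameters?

A Beta(α, β) prior with s successes and f failures in binomial data gives a Beta(α+s, β+f) posterior.
So α = 28 − 4 = 24 and β = 71 − 47 = 24.

Beta(24, 24)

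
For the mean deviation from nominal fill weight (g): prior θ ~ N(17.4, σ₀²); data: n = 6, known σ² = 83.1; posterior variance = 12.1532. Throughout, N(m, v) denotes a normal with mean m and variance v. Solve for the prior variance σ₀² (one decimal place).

σ₀² = 99.2

Posterior precision equals prior precision plus data precision: 1/σ_n² = 1/σ₀² + n/σ².
So 1/σ₀² = 1/12.1532 − 6/83.1 = 0.082283 − 0.072202 = 0.010081.
Hence σ₀² = 1/0.010081 ≈ 99.2.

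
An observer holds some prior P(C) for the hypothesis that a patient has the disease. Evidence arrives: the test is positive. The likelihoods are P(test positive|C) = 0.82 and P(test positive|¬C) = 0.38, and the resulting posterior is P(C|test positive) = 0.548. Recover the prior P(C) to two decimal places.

Bayes' rule in odds form gives O(C|E) = O(C)·[P(E|C)/P(E|¬C)], hence O(C) = O(C|E)/LR.
Posterior odds = 0.548/(1−0.548) = 1.2124. LR = 0.82/0.38 = 2.1579.
Prior odds = 1.2124/2.1579 = 0.5618, so P(C) = 0.5618/(1+0.5618) ≈ 0.36.

P(C) = 0.36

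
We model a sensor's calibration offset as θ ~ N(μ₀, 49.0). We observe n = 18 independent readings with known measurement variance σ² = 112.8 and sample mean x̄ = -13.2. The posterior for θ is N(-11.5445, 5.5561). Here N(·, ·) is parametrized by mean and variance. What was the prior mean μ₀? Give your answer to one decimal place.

The posterior mean is a precision-weighted average: μ_n = (τ₀μ₀ + τ_data·x̄)/(τ₀+τ_data), with τ₀=1/σ₀² and τ_data=n/σ².
Here τ₀ = 1/49.0 = 0.020408 and τ_data = 18/112.8 = 0.159574, so τ_n = 0.179982.
Rearranging for μ₀: μ₀ = (μ_n·τ_n − τ_data·x̄)/τ₀ = (-11.5445·0.179982 − 0.159574·-13.2) / 0.020408 = 0.028575/0.020408 ≈ 1.4.

μ₀ = 1.4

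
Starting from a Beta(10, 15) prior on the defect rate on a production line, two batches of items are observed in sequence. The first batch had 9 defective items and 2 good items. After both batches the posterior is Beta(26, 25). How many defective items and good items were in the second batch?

Sequential conjugate updates are equivalent to a single update on the pooled data, so total successes = posterior α − prior α and total failures = posterior β − prior β.
Total across both batches: 26−10=16 defective items, 25−15=10 good items.
Subtract the first batch: 16−9=7 defective items and 10−2=8 good items.

7 defective items and 8 good items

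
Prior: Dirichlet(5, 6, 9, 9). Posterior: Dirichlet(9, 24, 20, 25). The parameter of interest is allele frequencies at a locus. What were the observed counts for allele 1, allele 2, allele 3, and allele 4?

counts (4, 18, 11, 16)

For a Dirichlet(α) prior with multinomial counts c, the posterior is Dirichlet(α + c) componentwise.
Counts are posterior − prior componentwise: 9−5=4, 24−6=18, 20−9=11, 25−9=16.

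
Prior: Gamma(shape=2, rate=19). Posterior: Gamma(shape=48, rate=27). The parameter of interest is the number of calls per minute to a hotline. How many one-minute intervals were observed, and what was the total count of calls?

A Gamma(α, β) prior (rate parametrization) on a Poisson rate with n observations summing to S gives posterior Gamma(α+S, β+n).
Matching: Σxᵢ = 48 − 2 = 46 and n = 27 − 19 = 8.

n = 8 one-minute intervals with total 46 calls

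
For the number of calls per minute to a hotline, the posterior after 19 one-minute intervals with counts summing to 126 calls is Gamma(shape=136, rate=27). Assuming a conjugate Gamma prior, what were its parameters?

Gamma–Poisson conjugacy: posterior shape = α + Σxᵢ, posterior rate = β + n.
So α = 136 − 126 = 10 and β = 27 − 19 = 8.

Gamma(shape=10, rate=8)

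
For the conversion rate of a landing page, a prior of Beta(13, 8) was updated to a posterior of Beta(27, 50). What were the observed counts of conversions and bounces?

Under Beta–binomial conjugacy the posterior parameters are (α+s, β+f).
So s = 27 − 13 = 14 and f = 50 − 8 = 42.

14 conversions and 42 bounces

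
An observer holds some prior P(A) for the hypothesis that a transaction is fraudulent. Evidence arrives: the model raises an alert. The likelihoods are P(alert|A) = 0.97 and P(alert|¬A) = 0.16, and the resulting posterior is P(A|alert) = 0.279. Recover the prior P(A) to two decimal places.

P(A) = 0.06

Bayes' rule in odds form gives O(A|E) = O(A)·[P(E|A)/P(E|¬A)], hence O(A) = O(A|E)/LR.
Posterior odds = 0.279/(1−0.279) = 0.3870. LR = 0.97/0.16 = 6.0625.
Prior odds = 0.3870/6.0625 = 0.0638, so P(A) = 0.0638/(1+0.0638) ≈ 0.06.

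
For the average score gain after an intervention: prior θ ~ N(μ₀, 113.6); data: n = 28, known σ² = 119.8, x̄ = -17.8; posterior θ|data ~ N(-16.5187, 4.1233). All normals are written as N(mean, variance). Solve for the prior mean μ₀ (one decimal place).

With known observation variance, the Normal–Normal posterior has precision τ_n = τ₀ + n/σ² and mean μ_n = (τ₀μ₀ + (n/σ²)x̄)/τ_n.
Here τ₀ = 1/113.6 = 0.008803 and τ_data = 28/119.8 = 0.233723, so τ_n = 0.242526.
Rearranging for μ₀: μ₀ = (μ_n·τ_n − τ_data·x̄)/τ₀ = (-16.5187·0.242526 − 0.233723·-17.8) / 0.008803 = 0.154055/0.008803 ≈ 17.5.

μ₀ = 17.5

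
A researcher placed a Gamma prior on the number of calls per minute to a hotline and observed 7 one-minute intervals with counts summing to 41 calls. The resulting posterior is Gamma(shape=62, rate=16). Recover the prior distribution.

Gamma(shape=21, rate=9)

Gamma–Poisson conjugacy: posterior shape = α + Σxᵢ, posterior rate = β + n.
So α = 62 − 41 = 21 and β = 16 − 7 = 9.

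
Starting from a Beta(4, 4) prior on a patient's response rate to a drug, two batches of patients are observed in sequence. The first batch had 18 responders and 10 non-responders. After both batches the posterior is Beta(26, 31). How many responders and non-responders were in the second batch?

4 responders and 17 non-responders

Sequential conjugate updates are equivalent to a single update on the pooled data, so total successes = posterior α − prior α and total failures = posterior β − prior β.
Total across both batches: 26−4=22 responders, 31−4=27 non-responders.
Subtract the first batch: 22−18=4 responders and 27−10=17 non-responders.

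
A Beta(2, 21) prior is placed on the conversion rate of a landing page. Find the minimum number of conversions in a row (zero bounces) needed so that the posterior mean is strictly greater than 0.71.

k = 50

After k conversions and 0 bounces the posterior is Beta(2+k, 21), with mean (2+k)/(2+21+k).
Set (2+k)/(23+k) > 0.71 and solve: k > (0.71·23 − 2)/(1 − 0.71) = 49.414.
The smallest integer exceeding 49.414 is 50, and checking k=50: (52)/(73) = 0.7123 > 0.71.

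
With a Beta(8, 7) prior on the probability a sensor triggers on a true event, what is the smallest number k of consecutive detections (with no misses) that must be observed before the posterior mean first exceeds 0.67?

k = 7

After k detections and 0 misses the posterior is Beta(8+k, 7), with mean (8+k)/(8+7+k).
Set (8+k)/(15+k) > 0.67 and solve: k > (0.67·15 − 8)/(1 − 0.67) = 6.212.
The smallest integer exceeding 6.212 is 7, and checking k=7: (15)/(22) = 0.6818 > 0.67.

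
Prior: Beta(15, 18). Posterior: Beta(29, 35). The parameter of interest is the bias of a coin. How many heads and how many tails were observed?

14 heads and 17 tails

Under Beta–binomial conjugacy the posterior parameters are (a+s, b+f).
Match parameters: s=29−15=14, f=35−18=17.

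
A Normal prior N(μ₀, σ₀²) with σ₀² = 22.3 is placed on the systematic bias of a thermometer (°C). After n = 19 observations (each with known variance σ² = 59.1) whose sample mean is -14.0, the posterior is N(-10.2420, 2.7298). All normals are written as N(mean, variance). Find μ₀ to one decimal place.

μ₀ = 16.7

The posterior mean is a precision-weighted average: μ_n = (τ₀μ₀ + τ_data·x̄)/(τ₀+τ_data), with τ₀=1/σ₀² and τ_data=n/σ².
Here τ₀ = 1/22.3 = 0.044843 and τ_data = 19/59.1 = 0.321489, so τ_n = 0.366332.
Rearranging for μ₀: μ₀ = (μ_n·τ_n − τ_data·x̄)/τ₀ = (-10.2420·0.366332 − 0.321489·-14.0) / 0.044843 = 0.748874/0.044843 ≈ 16.7.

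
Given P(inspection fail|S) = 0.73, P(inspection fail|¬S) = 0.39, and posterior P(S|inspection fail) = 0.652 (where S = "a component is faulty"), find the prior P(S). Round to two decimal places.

Bayes' rule in odds form gives O(S|E) = O(S)·[P(E|S)/P(E|¬S)], hence O(S) = O(S|E)/LR.
Posterior odds = 0.652/(1−0.652) = 1.8736. LR = 0.73/0.39 = 1.8718.
Prior odds = 1.8736/1.8718 = 1.0010, so P(S) = 1.0010/(1+1.0010) ≈ 0.50.

P(S) = 0.50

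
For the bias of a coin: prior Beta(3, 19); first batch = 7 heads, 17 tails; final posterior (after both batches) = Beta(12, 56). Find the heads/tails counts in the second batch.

Sequential conjugate updates are equivalent to a single update on the pooled data, so total successes = posterior α − prior α and total failures = posterior β − prior β.
Total across both batches: 12−3=9 heads, 56−19=37 tails.
Subtract the first batch: 9−7=2 heads and 37−17=20 tails.

2 heads and 20 tails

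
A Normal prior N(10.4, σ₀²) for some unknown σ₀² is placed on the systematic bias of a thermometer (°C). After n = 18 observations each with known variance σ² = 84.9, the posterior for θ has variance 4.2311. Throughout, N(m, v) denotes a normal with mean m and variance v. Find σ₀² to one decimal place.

σ₀² = 41.1

For the Normal–Normal model with known σ², precisions add: τ_n = τ₀ + n/σ².
So 1/σ₀² = 1/4.2311 − 18/84.9 = 0.236345 − 0.212014 = 0.024331.
Hence σ₀² = 1/0.024331 ≈ 41.1.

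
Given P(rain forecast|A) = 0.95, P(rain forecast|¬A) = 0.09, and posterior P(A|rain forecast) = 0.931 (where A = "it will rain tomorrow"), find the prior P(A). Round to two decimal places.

Bayes' rule in odds form gives O(A|E) = O(A)·[P(E|A)/P(E|¬A)], hence O(A) = O(A|E)/LR.
Posterior odds = 0.931/(1−0.931) = 13.4928. LR = 0.95/0.09 = 10.5556.
Prior odds = 13.4928/10.5556 = 1.2783, so P(A) = 1.2783/(1+1.2783) ≈ 0.56.

P(A) = 0.56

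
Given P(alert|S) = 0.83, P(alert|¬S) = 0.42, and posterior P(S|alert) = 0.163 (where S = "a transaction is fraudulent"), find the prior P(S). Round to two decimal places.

P(S) = 0.09

Bayes' rule in odds form gives O(S|E) = O(S)·[P(E|S)/P(E|¬S)], hence O(S) = O(S|E)/LR.
Posterior odds = 0.163/(1−0.163) = 0.1947. LR = 0.83/0.42 = 1.9762.
Prior odds = 0.1947/1.9762 = 0.0985, so P(S) = 0.0985/(1+0.0985) ≈ 0.09.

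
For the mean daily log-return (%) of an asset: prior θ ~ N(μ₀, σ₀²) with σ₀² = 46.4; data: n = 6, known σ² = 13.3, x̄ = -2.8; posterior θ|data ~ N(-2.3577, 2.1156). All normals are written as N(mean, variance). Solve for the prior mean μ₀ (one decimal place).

μ₀ = 6.9

The posterior mean is a precision-weighted average: μ_n = (τ₀μ₀ + τ_data·x̄)/(τ₀+τ_data), with τ₀=1/σ₀² and τ_data=n/σ².
Here τ₀ = 1/46.4 = 0.021552 and τ_data = 6/13.3 = 0.451128, so τ_n = 0.472680.
Rearranging for μ₀: μ₀ = (μ_n·τ_n − τ_data·x̄)/τ₀ = (-2.3577·0.472680 − 0.451128·-2.8) / 0.021552 = 0.148721/0.021552 ≈ 6.9.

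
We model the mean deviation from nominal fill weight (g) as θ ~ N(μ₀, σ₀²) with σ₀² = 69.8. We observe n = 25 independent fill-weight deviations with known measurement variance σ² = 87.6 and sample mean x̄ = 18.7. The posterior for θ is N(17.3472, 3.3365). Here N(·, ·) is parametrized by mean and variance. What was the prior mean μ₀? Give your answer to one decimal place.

μ₀ = -9.6

The posterior mean is a precision-weighted average: μ_n = (τ₀μ₀ + τ_data·x̄)/(τ₀+τ_data), with τ₀=1/σ₀² and τ_data=n/σ².
Here τ₀ = 1/69.8 = 0.014327 and τ_data = 25/87.6 = 0.285388, so τ_n = 0.299715.
Rearranging for μ₀: μ₀ = (μ_n·τ_n − τ_data·x̄)/τ₀ = (17.3472·0.299715 − 0.285388·18.7) / 0.014327 = -0.137540/0.014327 ≈ -9.6.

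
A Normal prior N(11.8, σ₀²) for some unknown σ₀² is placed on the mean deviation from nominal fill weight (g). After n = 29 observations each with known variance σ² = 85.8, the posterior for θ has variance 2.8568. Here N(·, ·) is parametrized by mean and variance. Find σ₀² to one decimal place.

σ₀² = 83.0

Posterior precision equals prior precision plus data precision: 1/σ_n² = 1/σ₀² + n/σ².
So 1/σ₀² = 1/2.8568 − 29/85.8 = 0.350042 − 0.337995 = 0.012047.
Hence σ₀² = 1/0.012047 ≈ 83.0.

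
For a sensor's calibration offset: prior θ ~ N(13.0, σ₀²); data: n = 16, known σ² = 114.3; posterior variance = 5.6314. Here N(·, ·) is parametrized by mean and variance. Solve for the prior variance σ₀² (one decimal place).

Posterior precision equals prior precision plus data precision: 1/σ_n² = 1/σ₀² + n/σ².
So 1/σ₀² = 1/5.6314 − 16/114.3 = 0.177576 − 0.139983 = 0.037593.
Hence σ₀² = 1/0.037593 ≈ 26.6.

σ₀² = 26.6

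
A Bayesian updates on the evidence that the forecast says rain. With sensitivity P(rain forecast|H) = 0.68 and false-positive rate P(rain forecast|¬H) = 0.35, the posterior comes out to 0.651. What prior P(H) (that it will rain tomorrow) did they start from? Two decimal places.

In odds form, posterior odds = prior odds × likelihood ratio, so prior odds = posterior odds ÷ LR.
Posterior odds = 0.651/(1−0.651) = 1.8653. LR = 0.68/0.35 = 1.9429.
Prior odds = 1.8653/1.9429 = 0.9601, so P(H) = 0.9601/(1+0.9601) ≈ 0.49.

P(H) = 0.49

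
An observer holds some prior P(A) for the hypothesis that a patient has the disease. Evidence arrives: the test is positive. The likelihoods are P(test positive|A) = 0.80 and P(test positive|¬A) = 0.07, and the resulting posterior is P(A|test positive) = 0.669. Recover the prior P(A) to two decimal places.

P(A) = 0.15

Bayes' rule in odds form gives O(A|E) = O(A)·[P(E|A)/P(E|¬A)], hence O(A) = O(A|E)/LR.
Posterior odds = 0.669/(1−0.669) = 2.0211. LR = 0.80/0.07 = 11.4286.
Prior odds = 2.0211/11.4286 = 0.1768, so P(A) = 0.1768/(1+0.1768) ≈ 0.15.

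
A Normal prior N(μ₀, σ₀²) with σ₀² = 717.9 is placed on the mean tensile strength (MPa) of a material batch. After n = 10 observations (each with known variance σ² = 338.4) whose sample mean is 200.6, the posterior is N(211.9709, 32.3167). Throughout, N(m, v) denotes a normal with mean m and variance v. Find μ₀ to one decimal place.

μ₀ = 453.2

With known observation variance, the Normal–Normal posterior has precision τ_n = τ₀ + n/σ² and mean μ_n = (τ₀μ₀ + (n/σ²)x̄)/τ_n.
Here τ₀ = 1/717.9 = 0.001393 and τ_data = 10/338.4 = 0.029551, so τ_n = 0.030944.
Rearranging for μ₀: μ₀ = (μ_n·τ_n − τ_data·x̄)/τ₀ = (211.9709·0.030944 − 0.029551·200.6) / 0.001393 = 0.631297/0.001393 ≈ 453.2.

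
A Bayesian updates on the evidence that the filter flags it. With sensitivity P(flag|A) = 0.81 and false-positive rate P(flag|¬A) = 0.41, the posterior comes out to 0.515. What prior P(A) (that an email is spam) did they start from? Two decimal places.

Bayes' rule in odds form gives O(A|E) = O(A)·[P(E|A)/P(E|¬A)], hence O(A) = O(A|E)/LR.
Posterior odds = 0.515/(1−0.515) = 1.0619. LR = 0.81/0.41 = 1.9756.
Prior odds = 1.0619/1.9756 = 0.5375, so P(A) = 0.5375/(1+0.5375) ≈ 0.35.

P(A) = 0.35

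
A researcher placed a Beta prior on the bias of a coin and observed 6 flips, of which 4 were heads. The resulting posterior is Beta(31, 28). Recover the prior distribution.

Beta(27, 26)

Under Beta–binomial conjugacy the posterior parameters are (α+s, β+f).
So α = 31 − 4 = 27 and β = 28 − 2 = 26.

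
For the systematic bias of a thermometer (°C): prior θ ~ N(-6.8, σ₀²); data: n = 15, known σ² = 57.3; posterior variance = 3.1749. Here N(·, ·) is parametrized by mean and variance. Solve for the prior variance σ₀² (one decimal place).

σ₀² = 18.8

Posterior precision equals prior precision plus data precision: 1/σ_n² = 1/σ₀² + n/σ².
So 1/σ₀² = 1/3.1749 − 15/57.3 = 0.314971 − 0.261780 = 0.053191.
Hence σ₀² = 1/0.053191 ≈ 18.8.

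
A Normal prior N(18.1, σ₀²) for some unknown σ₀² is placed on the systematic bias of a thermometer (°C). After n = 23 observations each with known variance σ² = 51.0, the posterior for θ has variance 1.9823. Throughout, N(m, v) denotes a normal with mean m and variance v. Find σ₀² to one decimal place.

Posterior precision equals prior precision plus data precision: 1/σ_n² = 1/σ₀² + n/σ².
So 1/σ₀² = 1/1.9823 − 23/51.0 = 0.504465 − 0.450980 = 0.053485.
Hence σ₀² = 1/0.053485 ≈ 18.7.

σ₀² = 18.7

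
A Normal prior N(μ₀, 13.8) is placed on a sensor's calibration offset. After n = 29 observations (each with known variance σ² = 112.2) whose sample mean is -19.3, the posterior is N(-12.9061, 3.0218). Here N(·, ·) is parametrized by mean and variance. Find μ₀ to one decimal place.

The posterior mean is a precision-weighted average: μ_n = (τ₀μ₀ + τ_data·x̄)/(τ₀+τ_data), with τ₀=1/σ₀² and τ_data=n/σ².
Here τ₀ = 1/13.8 = 0.072464 and τ_data = 29/112.2 = 0.258467, so τ_n = 0.330931.
Rearranging for μ₀: μ₀ = (μ_n·τ_n − τ_data·x̄)/τ₀ = (-12.9061·0.330931 − 0.258467·-19.3) / 0.072464 = 0.717385/0.072464 ≈ 9.9.

μ₀ = 9.9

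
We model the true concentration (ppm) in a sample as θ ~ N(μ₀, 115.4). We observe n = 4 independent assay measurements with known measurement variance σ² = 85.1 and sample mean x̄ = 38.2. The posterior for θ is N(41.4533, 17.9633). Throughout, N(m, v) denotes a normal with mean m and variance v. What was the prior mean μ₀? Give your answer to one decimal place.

μ₀ = 59.1

With known observation variance, the Normal–Normal posterior has precision τ_n = τ₀ + n/σ² and mean μ_n = (τ₀μ₀ + (n/σ²)x̄)/τ_n.
Here τ₀ = 1/115.4 = 0.008666 and τ_data = 4/85.1 = 0.047004, so τ_n = 0.055670.
Rearranging for μ₀: μ₀ = (μ_n·τ_n − τ_data·x̄)/τ₀ = (41.4533·0.055670 − 0.047004·38.2) / 0.008666 = 0.512152/0.008666 ≈ 59.1.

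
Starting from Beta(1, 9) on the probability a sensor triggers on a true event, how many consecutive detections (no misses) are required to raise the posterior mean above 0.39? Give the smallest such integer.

After k detections and 0 misses the posterior is Beta(1+k, 9), with mean (1+k)/(1+9+k).
Set (1+k)/(10+k) > 0.39 and solve: k > (0.39·10 − 1)/(1 − 0.39) = 4.754.
The smallest integer exceeding 4.754 is 5.

k = 5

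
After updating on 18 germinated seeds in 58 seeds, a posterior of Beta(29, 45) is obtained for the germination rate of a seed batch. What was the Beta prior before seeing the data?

Under Beta–binomial conjugacy the posterior parameters are (α+s, β+f).
Subtract the data counts: 29−18=11, 45−40=5.

Beta(11, 5)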